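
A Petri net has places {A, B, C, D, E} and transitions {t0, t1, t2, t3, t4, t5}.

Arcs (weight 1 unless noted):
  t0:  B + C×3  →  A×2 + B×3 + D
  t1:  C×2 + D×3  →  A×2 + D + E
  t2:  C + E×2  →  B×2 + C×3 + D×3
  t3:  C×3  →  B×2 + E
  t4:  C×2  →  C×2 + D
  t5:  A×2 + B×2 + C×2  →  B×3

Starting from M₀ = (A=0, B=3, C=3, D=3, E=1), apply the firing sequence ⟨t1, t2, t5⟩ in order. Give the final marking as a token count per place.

(A=0, B=6, C=1, D=4, E=0)

step 1: fire t1:  (A=0, B=3, C=3, D=3, E=1) → (A=2, B=3, C=1, D=1, E=2)
step 2: fire t2:  (A=2, B=3, C=1, D=1, E=2) → (A=2, B=5, C=3, D=4, E=0)
step 3: fire t5:  (A=2, B=5, C=3, D=4, E=0) → (A=0, B=6, C=1, D=4, E=0)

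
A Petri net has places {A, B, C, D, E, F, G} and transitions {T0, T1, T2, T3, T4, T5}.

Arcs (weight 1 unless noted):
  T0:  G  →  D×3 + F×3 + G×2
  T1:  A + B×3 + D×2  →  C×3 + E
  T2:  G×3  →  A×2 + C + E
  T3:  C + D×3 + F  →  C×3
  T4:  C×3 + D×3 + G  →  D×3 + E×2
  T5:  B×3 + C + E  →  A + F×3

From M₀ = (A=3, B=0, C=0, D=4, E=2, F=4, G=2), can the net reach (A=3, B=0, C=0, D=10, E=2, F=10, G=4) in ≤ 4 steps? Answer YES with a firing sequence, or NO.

YES — reachable via ⟨T0, T0⟩ (2 firings)

step 1: fire T0:  (A=3, B=0, C=0, D=4, E=2, F=4, G=2) → (A=3, B=0, C=0, D=7, E=2, F=7, G=3)
step 2: fire T0:  (A=3, B=0, C=0, D=7, E=2, F=7, G=3) → (A=3, B=0, C=0, D=10, E=2, F=10, G=4)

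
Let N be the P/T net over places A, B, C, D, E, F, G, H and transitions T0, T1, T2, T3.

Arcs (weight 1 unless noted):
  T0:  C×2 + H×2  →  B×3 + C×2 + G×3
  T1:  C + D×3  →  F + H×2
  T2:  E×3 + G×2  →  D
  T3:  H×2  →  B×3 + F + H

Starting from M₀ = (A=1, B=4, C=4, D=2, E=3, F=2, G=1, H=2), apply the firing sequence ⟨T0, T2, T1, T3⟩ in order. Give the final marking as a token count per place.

(A=1, B=10, C=3, D=0, E=0, F=4, G=2, H=1)

step 1: fire T0:  (A=1, B=4, C=4, D=2, E=3, F=2, G=1, H=2) → (A=1, B=7, C=4, D=2, E=3, F=2, G=4, H=0)
step 2: fire T2:  (A=1, B=7, C=4, D=2, E=3, F=2, G=4, H=0) → (A=1, B=7, C=4, D=3, E=0, F=2, G=2, H=0)
step 3: fire T1:  (A=1, B=7, C=4, D=3, E=0, F=2, G=2, H=0) → (A=1, B=7, C=3, D=0, E=0, F=3, G=2, H=2)
step 4: fire T3:  (A=1, B=7, C=3, D=0, E=0, F=3, G=2, H=2) → (A=1, B=10, C=3, D=0, E=0, F=4, G=2, H=1)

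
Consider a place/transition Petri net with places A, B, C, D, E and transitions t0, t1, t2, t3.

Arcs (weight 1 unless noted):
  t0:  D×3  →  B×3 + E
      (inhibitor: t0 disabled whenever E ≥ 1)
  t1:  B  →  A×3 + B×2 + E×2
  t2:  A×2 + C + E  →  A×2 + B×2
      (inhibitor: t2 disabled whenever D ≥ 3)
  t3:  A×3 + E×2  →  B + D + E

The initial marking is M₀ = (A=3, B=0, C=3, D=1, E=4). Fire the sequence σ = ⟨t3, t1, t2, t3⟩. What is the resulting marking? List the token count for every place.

step 1: fire t3:  (A=3, B=0, C=3, D=1, E=4) → (A=0, B=1, C=3, D=2, E=3)
step 2: fire t1:  (A=0, B=1, C=3, D=2, E=3) → (A=3, B=2, C=3, D=2, E=5)
step 3: fire t2:  (A=3, B=2, C=3, D=2, E=5) → (A=3, B=4, C=2, D=2, E=4)
step 4: fire t3:  (A=3, B=4, C=2, D=2, E=4) → (A=0, B=5, C=2, D=3, E=3)

(A=0, B=5, C=2, D=3, E=3)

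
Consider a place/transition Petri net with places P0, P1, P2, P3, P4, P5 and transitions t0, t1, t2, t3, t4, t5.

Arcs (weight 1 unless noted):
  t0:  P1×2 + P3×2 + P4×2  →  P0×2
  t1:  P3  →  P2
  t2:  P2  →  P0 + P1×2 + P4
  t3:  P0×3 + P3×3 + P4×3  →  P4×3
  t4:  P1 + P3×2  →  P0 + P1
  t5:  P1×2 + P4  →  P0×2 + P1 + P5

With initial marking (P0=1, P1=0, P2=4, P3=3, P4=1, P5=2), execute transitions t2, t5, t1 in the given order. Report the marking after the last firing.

step 1: fire t2:  (P0=1, P1=0, P2=4, P3=3, P4=1, P5=2) → (P0=2, P1=2, P2=3, P3=3, P4=2, P5=2)
step 2: fire t5:  (P0=2, P1=2, P2=3, P3=3, P4=2, P5=2) → (P0=4, P1=1, P2=3, P3=3, P4=1, P5=3)
step 3: fire t1:  (P0=4, P1=1, P2=3, P3=3, P4=1, P5=3) → (P0=4, P1=1, P2=4, P3=2, P4=1, P5=3)

(P0=4, P1=1, P2=4, P3=2, P4=1, P5=3)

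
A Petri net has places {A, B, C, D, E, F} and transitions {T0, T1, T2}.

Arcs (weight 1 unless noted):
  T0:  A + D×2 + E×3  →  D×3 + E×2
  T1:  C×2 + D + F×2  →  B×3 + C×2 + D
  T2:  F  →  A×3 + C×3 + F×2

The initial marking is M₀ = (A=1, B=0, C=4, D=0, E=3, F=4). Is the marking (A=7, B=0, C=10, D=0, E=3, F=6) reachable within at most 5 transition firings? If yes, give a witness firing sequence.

step 1: fire T2:  (A=1, B=0, C=4, D=0, E=3, F=4) → (A=4, B=0, C=7, D=0, E=3, F=5)
step 2: fire T2:  (A=4, B=0, C=7, D=0, E=3, F=5) → (A=7, B=0, C=10, D=0, E=3, F=6)

YES — reachable via ⟨T2, T2⟩ (2 firings)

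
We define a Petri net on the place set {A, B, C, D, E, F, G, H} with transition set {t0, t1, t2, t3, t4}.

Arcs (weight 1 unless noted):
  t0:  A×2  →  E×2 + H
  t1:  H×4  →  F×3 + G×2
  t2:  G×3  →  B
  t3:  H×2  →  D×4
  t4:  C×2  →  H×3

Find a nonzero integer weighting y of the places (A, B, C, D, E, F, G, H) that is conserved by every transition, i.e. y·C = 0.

Incidence matrix C (rows=places, cols=transitions):
       t0   t1   t2   t3   t4
    A  -2    0    0    0    0
    B   0    0    1    0    0
    C   0    0    0    0   -2
    D   0    0    0    4    0
    E   2    0    0    0    0
    F   0    3    0    0    0
    G   0    2   -3    0    0
    H   1   -4    0   -2    3

Candidate y = [1, 0, 0, 0, 1, 0, 0, 0]; check y·C column-wise:
  col t0: 1·-2 + 1·2 + 0·1 = 0
  col t1: 1·0 + 1·0 + 0·3 + 0·2 + 0·-4 = 0
  col t2: 1·0 + 0·1 + 1·0 + 0·-3 = 0
  col t3: 1·0 + 0·4 + 1·0 + 0·-2 = 0
  col t4: 1·0 + 0·-2 + 1·0 + 0·3 = 0

y = (A:1, B:0, C:0, D:0, E:1, F:0, G:0, H:0)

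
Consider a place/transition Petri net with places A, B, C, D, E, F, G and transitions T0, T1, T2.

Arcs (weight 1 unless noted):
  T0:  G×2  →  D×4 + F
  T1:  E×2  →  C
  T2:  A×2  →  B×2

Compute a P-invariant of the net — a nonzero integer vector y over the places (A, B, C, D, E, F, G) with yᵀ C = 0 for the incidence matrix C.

y = (A:1, B:1, C:0, D:0, E:0, F:0, G:0)

Incidence matrix C (rows=places, cols=transitions):
       T0   T1   T2
    A   0    0   -2
    B   0    0    2
    C   0    1    0
    D   4    0    0
    E   0   -2    0
    F   1    0    0
    G  -2    0    0

Candidate y = [1, 1, 0, 0, 0, 0, 0]; check y·C column-wise:
  col T0: 1·0 + 1·0 + 0·4 + 0·1 + 0·-2 = 0
  col T1: 1·0 + 1·0 + 0·1 + 0·-2 = 0
  col T2: 1·-2 + 1·2 = 0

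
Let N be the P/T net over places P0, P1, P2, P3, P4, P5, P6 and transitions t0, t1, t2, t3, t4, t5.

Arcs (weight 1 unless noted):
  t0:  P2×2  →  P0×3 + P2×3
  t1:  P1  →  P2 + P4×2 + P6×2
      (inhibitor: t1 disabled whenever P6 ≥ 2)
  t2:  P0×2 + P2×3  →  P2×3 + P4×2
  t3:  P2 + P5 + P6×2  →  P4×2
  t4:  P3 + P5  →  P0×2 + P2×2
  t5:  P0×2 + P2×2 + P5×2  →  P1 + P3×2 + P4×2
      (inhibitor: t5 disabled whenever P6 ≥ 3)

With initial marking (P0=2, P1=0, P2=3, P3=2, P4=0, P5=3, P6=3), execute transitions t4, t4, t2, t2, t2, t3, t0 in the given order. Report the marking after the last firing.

(P0=3, P1=0, P2=7, P3=0, P4=8, P5=0, P6=1)

step 1: fire t4:  (P0=2, P1=0, P2=3, P3=2, P4=0, P5=3, P6=3) → (P0=4, P1=0, P2=5, P3=1, P4=0, P5=2, P6=3)
step 2: fire t4:  (P0=4, P1=0, P2=5, P3=1, P4=0, P5=2, P6=3) → (P0=6, P1=0, P2=7, P3=0, P4=0, P5=1, P6=3)
step 3: fire t2:  (P0=6, P1=0, P2=7, P3=0, P4=0, P5=1, P6=3) → (P0=4, P1=0, P2=7, P3=0, P4=2, P5=1, P6=3)
step 4: fire t2:  (P0=4, P1=0, P2=7, P3=0, P4=2, P5=1, P6=3) → (P0=2, P1=0, P2=7, P3=0, P4=4, P5=1, P6=3)
step 5: fire t2:  (P0=2, P1=0, P2=7, P3=0, P4=4, P5=1, P6=3) → (P0=0, P1=0, P2=7, P3=0, P4=6, P5=1, P6=3)
step 6: fire t3:  (P0=0, P1=0, P2=7, P3=0, P4=6, P5=1, P6=3) → (P0=0, P1=0, P2=6, P3=0, P4=8, P5=0, P6=1)
step 7: fire t0:  (P0=0, P1=0, P2=6, P3=0, P4=8, P5=0, P6=1) → (P0=3, P1=0, P2=7, P3=0, P4=8, P5=0, P6=1)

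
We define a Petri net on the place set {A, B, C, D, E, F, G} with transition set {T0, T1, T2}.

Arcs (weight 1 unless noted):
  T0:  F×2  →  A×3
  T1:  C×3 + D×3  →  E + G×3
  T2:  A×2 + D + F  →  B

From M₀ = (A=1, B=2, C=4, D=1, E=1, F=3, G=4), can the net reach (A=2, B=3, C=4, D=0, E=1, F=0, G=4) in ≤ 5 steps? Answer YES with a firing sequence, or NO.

step 1: fire T0:  (A=1, B=2, C=4, D=1, E=1, F=3, G=4) → (A=4, B=2, C=4, D=1, E=1, F=1, G=4)
step 2: fire T2:  (A=4, B=2, C=4, D=1, E=1, F=1, G=4) → (A=2, B=3, C=4, D=0, E=1, F=0, G=4)

YES — reachable via ⟨T0, T2⟩ (2 firings)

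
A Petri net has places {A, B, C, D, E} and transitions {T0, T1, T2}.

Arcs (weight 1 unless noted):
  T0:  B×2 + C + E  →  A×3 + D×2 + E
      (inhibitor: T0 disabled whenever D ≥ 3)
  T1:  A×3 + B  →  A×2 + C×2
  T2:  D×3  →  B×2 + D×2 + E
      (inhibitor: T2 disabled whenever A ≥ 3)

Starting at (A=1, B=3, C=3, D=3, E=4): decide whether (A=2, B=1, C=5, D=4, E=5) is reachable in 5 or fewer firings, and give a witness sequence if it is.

depth 0: 1 marking
depth 1: 2 markings reached so far
depth 2: 3 markings reached so far
depth 3: 4 markings reached so far
depth 4: 5 markings reached so far
depth 5: 6 markings reached so far
target is not among the 6 markings reachable within 5 steps

NO — not reachable within 5 firings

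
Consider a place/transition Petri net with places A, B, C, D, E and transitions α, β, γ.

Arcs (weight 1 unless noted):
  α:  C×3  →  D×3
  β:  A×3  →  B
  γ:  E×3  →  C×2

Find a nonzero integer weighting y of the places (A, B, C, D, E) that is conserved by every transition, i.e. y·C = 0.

y = (A:1, B:3, C:0, D:0, E:0)

Incidence matrix C (rows=places, cols=transitions):
        α    β    γ
    A   0   -3    0
    B   0    1    0
    C  -3    0    2
    D   3    0    0
    E   0    0   -3

Candidate y = [1, 3, 0, 0, 0]; check y·C column-wise:
  col α: 1·0 + 3·0 + 0·-3 + 0·3 = 0
  col β: 1·-3 + 3·1 = 0
  col γ: 1·0 + 3·0 + 0·2 + 0·-3 = 0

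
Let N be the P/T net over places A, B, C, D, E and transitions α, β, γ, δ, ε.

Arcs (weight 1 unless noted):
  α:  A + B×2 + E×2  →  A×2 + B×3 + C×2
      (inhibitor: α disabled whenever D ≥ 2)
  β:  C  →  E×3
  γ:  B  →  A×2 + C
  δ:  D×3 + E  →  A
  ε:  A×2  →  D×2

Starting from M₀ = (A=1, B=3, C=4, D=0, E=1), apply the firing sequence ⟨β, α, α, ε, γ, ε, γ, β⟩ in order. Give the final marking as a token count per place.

(A=3, B=3, C=8, D=4, E=3)

step 1: fire β:  (A=1, B=3, C=4, D=0, E=1) → (A=1, B=3, C=3, D=0, E=4)
step 2: fire α:  (A=1, B=3, C=3, D=0, E=4) → (A=2, B=4, C=5, D=0, E=2)
step 3: fire α:  (A=2, B=4, C=5, D=0, E=2) → (A=3, B=5, C=7, D=0, E=0)
step 4: fire ε:  (A=3, B=5, C=7, D=0, E=0) → (A=1, B=5, C=7, D=2, E=0)
step 5: fire γ:  (A=1, B=5, C=7, D=2, E=0) → (A=3, B=4, C=8, D=2, E=0)
step 6: fire ε:  (A=3, B=4, C=8, D=2, E=0) → (A=1, B=4, C=8, D=4, E=0)
step 7: fire γ:  (A=1, B=4, C=8, D=4, E=0) → (A=3, B=3, C=9, D=4, E=0)
step 8: fire β:  (A=3, B=3, C=9, D=4, E=0) → (A=3, B=3, C=8, D=4, E=3)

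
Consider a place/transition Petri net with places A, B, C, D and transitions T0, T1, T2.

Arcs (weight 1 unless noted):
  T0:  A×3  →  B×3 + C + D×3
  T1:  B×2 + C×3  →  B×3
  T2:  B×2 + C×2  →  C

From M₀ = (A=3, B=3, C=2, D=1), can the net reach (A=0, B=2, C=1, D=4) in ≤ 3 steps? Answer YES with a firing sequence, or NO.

YES — reachable via ⟨T0, T2, T2⟩ (3 firings)

step 1: fire T0:  (A=3, B=3, C=2, D=1) → (A=0, B=6, C=3, D=4)
step 2: fire T2:  (A=0, B=6, C=3, D=4) → (A=0, B=4, C=2, D=4)
step 3: fire T2:  (A=0, B=4, C=2, D=4) → (A=0, B=2, C=1, D=4)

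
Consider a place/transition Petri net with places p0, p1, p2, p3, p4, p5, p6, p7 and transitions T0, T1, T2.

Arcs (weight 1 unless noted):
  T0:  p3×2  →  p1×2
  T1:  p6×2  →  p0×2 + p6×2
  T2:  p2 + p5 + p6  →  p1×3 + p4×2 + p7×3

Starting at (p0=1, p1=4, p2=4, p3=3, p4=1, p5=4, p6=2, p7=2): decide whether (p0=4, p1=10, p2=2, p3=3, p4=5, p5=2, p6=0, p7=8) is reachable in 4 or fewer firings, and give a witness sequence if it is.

depth 0: 1 marking
depth 1: 4 markings reached so far
depth 2: 9 markings reached so far
depth 3: 15 markings reached so far
depth 4: 21 markings reached so far
target is not among the 21 markings reachable within 4 steps

NO — not reachable within 4 firings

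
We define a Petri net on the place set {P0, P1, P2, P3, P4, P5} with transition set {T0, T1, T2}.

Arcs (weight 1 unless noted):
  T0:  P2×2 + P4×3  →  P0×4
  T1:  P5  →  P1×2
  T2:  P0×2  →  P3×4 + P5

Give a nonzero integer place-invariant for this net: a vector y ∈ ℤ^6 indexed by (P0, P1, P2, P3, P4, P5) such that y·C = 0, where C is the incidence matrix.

Incidence matrix C (rows=places, cols=transitions):
       T0   T1   T2
   P0   4    0   -2
   P1   0    2    0
   P2  -2    0    0
   P3   0    0    4
   P4  -3    0    0
   P5   0   -1    1

Candidate y = [2, 0, 4, 1, 0, 0]; check y·C column-wise:
  col T0: 2·4 + 4·-2 + 1·0 + 0·-3 = 0
  col T1: 2·0 + 0·2 + 4·0 + 1·0 + 0·-1 = 0
  col T2: 2·-2 + 4·0 + 1·4 + 0·1 = 0

y = (P0:2, P1:0, P2:4, P3:1, P4:0, P5:0)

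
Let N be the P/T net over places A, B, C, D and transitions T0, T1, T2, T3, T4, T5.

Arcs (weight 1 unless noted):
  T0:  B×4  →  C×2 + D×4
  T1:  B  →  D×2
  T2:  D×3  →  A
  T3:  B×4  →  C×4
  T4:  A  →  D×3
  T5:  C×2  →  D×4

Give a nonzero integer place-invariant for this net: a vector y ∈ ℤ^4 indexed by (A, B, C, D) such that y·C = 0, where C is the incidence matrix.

y = (A:3, B:2, C:2, D:1)

Incidence matrix C (rows=places, cols=transitions):
       T0   T1   T2   T3   T4   T5
    A   0    0    1    0   -1    0
    B  -4   -1    0   -4    0    0
    C   2    0    0    4    0   -2
    D   4    2   -3    0    3    4

Candidate y = [3, 2, 2, 1]; check y·C column-wise:
  col T0: 3·0 + 2·-4 + 2·2 + 1·4 = 0
  col T1: 3·0 + 2·-1 + 2·0 + 1·2 = 0
  col T2: 3·1 + 2·0 + 2·0 + 1·-3 = 0
  col T3: 3·0 + 2·-4 + 2·4 + 1·0 = 0
  col T4: 3·-1 + 2·0 + 2·0 + 1·3 = 0
  col T5: 3·0 + 2·0 + 2·-2 + 1·4 = 0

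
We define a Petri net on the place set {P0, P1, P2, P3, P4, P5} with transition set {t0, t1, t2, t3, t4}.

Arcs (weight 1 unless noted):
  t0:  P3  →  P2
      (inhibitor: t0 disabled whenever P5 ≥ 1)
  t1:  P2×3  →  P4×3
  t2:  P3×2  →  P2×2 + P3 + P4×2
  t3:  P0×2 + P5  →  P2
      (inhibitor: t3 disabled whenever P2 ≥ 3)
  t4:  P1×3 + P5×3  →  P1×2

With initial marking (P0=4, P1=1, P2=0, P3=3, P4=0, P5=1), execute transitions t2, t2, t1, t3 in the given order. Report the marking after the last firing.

step 1: fire t2:  (P0=4, P1=1, P2=0, P3=3, P4=0, P5=1) → (P0=4, P1=1, P2=2, P3=2, P4=2, P5=1)
step 2: fire t2:  (P0=4, P1=1, P2=2, P3=2, P4=2, P5=1) → (P0=4, P1=1, P2=4, P3=1, P4=4, P5=1)
step 3: fire t1:  (P0=4, P1=1, P2=4, P3=1, P4=4, P5=1) → (P0=4, P1=1, P2=1, P3=1, P4=7, P5=1)
step 4: fire t3:  (P0=4, P1=1, P2=1, P3=1, P4=7, P5=1) → (P0=2, P1=1, P2=2, P3=1, P4=7, P5=0)

(P0=2, P1=1, P2=2, P3=1, P4=7, P5=0)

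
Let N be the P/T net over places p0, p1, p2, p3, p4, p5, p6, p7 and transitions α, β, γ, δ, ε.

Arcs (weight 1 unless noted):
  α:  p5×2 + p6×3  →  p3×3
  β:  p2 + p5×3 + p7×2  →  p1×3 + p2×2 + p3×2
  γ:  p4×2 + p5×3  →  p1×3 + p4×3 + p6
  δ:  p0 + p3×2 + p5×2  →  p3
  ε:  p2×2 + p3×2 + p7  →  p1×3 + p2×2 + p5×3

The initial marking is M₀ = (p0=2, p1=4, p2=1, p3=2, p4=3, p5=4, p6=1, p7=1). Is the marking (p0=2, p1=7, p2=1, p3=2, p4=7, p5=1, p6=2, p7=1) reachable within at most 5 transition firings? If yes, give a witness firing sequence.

NO — not reachable within 5 firings

depth 0: 1 marking
depth 1: 3 markings reached so far
depth 2: 3 markings reached so far
(frontier empty at depth 2; search complete)
target is not among the 3 markings reachable within 5 steps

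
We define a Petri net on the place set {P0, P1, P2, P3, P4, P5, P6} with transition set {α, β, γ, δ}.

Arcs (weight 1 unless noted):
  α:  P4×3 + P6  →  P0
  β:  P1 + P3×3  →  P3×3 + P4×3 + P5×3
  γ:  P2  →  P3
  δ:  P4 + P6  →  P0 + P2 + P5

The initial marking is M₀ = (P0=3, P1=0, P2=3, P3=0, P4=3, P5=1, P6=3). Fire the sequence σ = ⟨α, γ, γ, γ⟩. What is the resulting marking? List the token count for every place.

(P0=4, P1=0, P2=0, P3=3, P4=0, P5=1, P6=2)

step 1: fire α:  (P0=3, P1=0, P2=3, P3=0, P4=3, P5=1, P6=3) → (P0=4, P1=0, P2=3, P3=0, P4=0, P5=1, P6=2)
step 2: fire γ:  (P0=4, P1=0, P2=3, P3=0, P4=0, P5=1, P6=2) → (P0=4, P1=0, P2=2, P3=1, P4=0, P5=1, P6=2)
step 3: fire γ:  (P0=4, P1=0, P2=2, P3=1, P4=0, P5=1, P6=2) → (P0=4, P1=0, P2=1, P3=2, P4=0, P5=1, P6=2)
step 4: fire γ:  (P0=4, P1=0, P2=1, P3=2, P4=0, P5=1, P6=2) → (P0=4, P1=0, P2=0, P3=3, P4=0, P5=1, P6=2)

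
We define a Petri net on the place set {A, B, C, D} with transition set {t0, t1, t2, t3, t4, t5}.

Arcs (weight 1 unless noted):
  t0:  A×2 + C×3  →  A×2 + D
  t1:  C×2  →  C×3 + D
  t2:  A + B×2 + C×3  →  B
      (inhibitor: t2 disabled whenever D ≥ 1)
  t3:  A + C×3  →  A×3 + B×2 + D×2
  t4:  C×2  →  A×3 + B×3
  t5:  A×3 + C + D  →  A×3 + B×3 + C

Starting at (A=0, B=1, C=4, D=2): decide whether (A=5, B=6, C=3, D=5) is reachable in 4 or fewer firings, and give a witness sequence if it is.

NO — not reachable within 4 firings

depth 0: 1 marking
depth 1: 3 markings reached so far
depth 2: 7 markings reached so far
depth 3: 15 markings reached so far
depth 4: 26 markings reached so far
target is not among the 26 markings reachable within 4 steps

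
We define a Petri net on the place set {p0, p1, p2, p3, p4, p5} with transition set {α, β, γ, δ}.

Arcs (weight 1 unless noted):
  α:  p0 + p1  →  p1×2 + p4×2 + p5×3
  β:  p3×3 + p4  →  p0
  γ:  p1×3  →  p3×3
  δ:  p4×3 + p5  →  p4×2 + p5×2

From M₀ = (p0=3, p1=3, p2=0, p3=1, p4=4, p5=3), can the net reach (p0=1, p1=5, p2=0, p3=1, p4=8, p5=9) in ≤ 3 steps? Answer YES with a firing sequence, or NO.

step 1: fire α:  (p0=3, p1=3, p2=0, p3=1, p4=4, p5=3) → (p0=2, p1=4, p2=0, p3=1, p4=6, p5=6)
step 2: fire α:  (p0=2, p1=4, p2=0, p3=1, p4=6, p5=6) → (p0=1, p1=5, p2=0, p3=1, p4=8, p5=9)

YES — reachable via ⟨α, α⟩ (2 firings)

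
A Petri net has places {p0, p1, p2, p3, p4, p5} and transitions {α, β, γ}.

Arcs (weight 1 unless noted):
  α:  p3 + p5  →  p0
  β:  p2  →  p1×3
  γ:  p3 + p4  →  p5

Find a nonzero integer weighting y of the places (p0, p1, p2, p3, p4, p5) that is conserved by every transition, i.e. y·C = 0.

Incidence matrix C (rows=places, cols=transitions):
        α    β    γ
   p0   1    0    0
   p1   0    3    0
   p2   0   -1    0
   p3  -1    0   -1
   p4   0    0   -1
   p5  -1    0    1

Candidate y = [0, 1, 3, 0, 0, 0]; check y·C column-wise:
  col α: 0·1 + 1·0 + 3·0 + 0·-1 + 0·-1 = 0
  col β: 1·3 + 3·-1 = 0
  col γ: 1·0 + 3·0 + 0·-1 + 0·-1 + 0·1 = 0

y = (p0:0, p1:1, p2:3, p3:0, p4:0, p5:0)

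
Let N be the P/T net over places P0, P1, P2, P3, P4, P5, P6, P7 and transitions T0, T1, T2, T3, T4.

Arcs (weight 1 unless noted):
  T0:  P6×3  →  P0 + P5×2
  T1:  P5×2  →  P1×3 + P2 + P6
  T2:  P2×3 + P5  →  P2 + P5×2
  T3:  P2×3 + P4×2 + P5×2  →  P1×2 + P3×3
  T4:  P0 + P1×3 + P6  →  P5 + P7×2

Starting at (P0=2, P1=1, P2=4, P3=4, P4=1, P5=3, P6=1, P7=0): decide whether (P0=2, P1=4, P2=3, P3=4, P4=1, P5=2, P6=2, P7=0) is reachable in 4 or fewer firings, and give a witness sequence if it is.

step 1: fire T1:  (P0=2, P1=1, P2=4, P3=4, P4=1, P5=3, P6=1, P7=0) → (P0=2, P1=4, P2=5, P3=4, P4=1, P5=1, P6=2, P7=0)
step 2: fire T2:  (P0=2, P1=4, P2=5, P3=4, P4=1, P5=1, P6=2, P7=0) → (P0=2, P1=4, P2=3, P3=4, P4=1, P5=2, P6=2, P7=0)

YES — reachable via ⟨T1, T2⟩ (2 firings)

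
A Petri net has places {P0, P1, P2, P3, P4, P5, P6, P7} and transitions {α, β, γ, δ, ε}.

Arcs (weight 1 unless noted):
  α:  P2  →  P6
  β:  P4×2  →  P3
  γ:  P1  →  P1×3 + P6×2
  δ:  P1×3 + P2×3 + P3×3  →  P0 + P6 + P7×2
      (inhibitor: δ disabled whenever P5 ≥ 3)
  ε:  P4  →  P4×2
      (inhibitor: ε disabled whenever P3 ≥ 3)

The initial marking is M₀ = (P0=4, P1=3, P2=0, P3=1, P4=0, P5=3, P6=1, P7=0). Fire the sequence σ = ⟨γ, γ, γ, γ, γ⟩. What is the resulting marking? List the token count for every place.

step 1: fire γ:  (P0=4, P1=3, P2=0, P3=1, P4=0, P5=3, P6=1, P7=0) → (P0=4, P1=5, P2=0, P3=1, P4=0, P5=3, P6=3, P7=0)
step 2: fire γ:  (P0=4, P1=5, P2=0, P3=1, P4=0, P5=3, P6=3, P7=0) → (P0=4, P1=7, P2=0, P3=1, P4=0, P5=3, P6=5, P7=0)
step 3: fire γ:  (P0=4, P1=7, P2=0, P3=1, P4=0, P5=3, P6=5, P7=0) → (P0=4, P1=9, P2=0, P3=1, P4=0, P5=3, P6=7, P7=0)
step 4: fire γ:  (P0=4, P1=9, P2=0, P3=1, P4=0, P5=3, P6=7, P7=0) → (P0=4, P1=11, P2=0, P3=1, P4=0, P5=3, P6=9, P7=0)
step 5: fire γ:  (P0=4, P1=11, P2=0, P3=1, P4=0, P5=3, P6=9, P7=0) → (P0=4, P1=13, P2=0, P3=1, P4=0, P5=3, P6=11, P7=0)

(P0=4, P1=13, P2=0, P3=1, P4=0, P5=3, P6=11, P7=0)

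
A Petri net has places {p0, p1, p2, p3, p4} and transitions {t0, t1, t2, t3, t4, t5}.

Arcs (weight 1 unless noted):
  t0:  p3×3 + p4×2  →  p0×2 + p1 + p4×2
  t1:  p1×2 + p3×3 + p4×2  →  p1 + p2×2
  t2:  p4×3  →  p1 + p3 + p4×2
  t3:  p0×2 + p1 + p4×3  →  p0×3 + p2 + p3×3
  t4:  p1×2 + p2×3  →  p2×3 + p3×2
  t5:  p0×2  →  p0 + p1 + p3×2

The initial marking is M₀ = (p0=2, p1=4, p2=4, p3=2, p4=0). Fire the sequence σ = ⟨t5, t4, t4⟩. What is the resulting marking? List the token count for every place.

step 1: fire t5:  (p0=2, p1=4, p2=4, p3=2, p4=0) → (p0=1, p1=5, p2=4, p3=4, p4=0)
step 2: fire t4:  (p0=1, p1=5, p2=4, p3=4, p4=0) → (p0=1, p1=3, p2=4, p3=6, p4=0)
step 3: fire t4:  (p0=1, p1=3, p2=4, p3=6, p4=0) → (p0=1, p1=1, p2=4, p3=8, p4=0)

(p0=1, p1=1, p2=4, p3=8, p4=0)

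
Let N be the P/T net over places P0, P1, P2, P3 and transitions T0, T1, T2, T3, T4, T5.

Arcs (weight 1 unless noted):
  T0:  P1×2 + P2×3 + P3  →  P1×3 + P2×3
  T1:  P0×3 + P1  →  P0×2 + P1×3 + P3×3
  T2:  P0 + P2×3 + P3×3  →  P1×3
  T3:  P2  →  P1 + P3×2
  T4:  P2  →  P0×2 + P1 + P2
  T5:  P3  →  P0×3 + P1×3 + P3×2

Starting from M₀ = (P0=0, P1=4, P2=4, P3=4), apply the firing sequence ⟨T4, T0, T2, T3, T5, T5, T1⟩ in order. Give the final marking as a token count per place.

(P0=6, P1=18, P2=0, P3=7)

step 1: fire T4:  (P0=0, P1=4, P2=4, P3=4) → (P0=2, P1=5, P2=4, P3=4)
step 2: fire T0:  (P0=2, P1=5, P2=4, P3=4) → (P0=2, P1=6, P2=4, P3=3)
step 3: fire T2:  (P0=2, P1=6, P2=4, P3=3) → (P0=1, P1=9, P2=1, P3=0)
step 4: fire T3:  (P0=1, P1=9, P2=1, P3=0) → (P0=1, P1=10, P2=0, P3=2)
step 5: fire T5:  (P0=1, P1=10, P2=0, P3=2) → (P0=4, P1=13, P2=0, P3=3)
step 6: fire T5:  (P0=4, P1=13, P2=0, P3=3) → (P0=7, P1=16, P2=0, P3=4)
step 7: fire T1:  (P0=7, P1=16, P2=0, P3=4) → (P0=6, P1=18, P2=0, P3=7)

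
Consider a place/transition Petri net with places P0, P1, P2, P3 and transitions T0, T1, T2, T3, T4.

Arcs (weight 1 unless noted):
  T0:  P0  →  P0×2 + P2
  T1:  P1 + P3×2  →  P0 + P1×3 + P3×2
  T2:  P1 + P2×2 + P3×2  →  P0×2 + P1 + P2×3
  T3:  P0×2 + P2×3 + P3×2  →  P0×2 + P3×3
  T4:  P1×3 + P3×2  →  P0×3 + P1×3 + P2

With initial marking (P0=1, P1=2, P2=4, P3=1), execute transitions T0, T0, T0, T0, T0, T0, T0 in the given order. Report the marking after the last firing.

step 1: fire T0:  (P0=1, P1=2, P2=4, P3=1) → (P0=2, P1=2, P2=5, P3=1)
step 2: fire T0:  (P0=2, P1=2, P2=5, P3=1) → (P0=3, P1=2, P2=6, P3=1)
step 3: fire T0:  (P0=3, P1=2, P2=6, P3=1) → (P0=4, P1=2, P2=7, P3=1)
step 4: fire T0:  (P0=4, P1=2, P2=7, P3=1) → (P0=5, P1=2, P2=8, P3=1)
step 5: fire T0:  (P0=5, P1=2, P2=8, P3=1) → (P0=6, P1=2, P2=9, P3=1)
step 6: fire T0:  (P0=6, P1=2, P2=9, P3=1) → (P0=7, P1=2, P2=10, P3=1)
step 7: fire T0:  (P0=7, P1=2, P2=10, P3=1) → (P0=8, P1=2, P2=11, P3=1)

(P0=8, P1=2, P2=11, P3=1)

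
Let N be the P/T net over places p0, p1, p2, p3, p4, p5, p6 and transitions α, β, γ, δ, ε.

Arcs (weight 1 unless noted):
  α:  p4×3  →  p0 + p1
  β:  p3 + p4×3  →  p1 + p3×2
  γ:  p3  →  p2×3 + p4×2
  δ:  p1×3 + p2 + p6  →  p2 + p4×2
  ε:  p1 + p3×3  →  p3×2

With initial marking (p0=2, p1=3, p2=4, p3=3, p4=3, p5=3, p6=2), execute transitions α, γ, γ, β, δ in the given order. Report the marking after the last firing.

step 1: fire α:  (p0=2, p1=3, p2=4, p3=3, p4=3, p5=3, p6=2) → (p0=3, p1=4, p2=4, p3=3, p4=0, p5=3, p6=2)
step 2: fire γ:  (p0=3, p1=4, p2=4, p3=3, p4=0, p5=3, p6=2) → (p0=3, p1=4, p2=7, p3=2, p4=2, p5=3, p6=2)
step 3: fire γ:  (p0=3, p1=4, p2=7, p3=2, p4=2, p5=3, p6=2) → (p0=3, p1=4, p2=10, p3=1, p4=4, p5=3, p6=2)
step 4: fire β:  (p0=3, p1=4, p2=10, p3=1, p4=4, p5=3, p6=2) → (p0=3, p1=5, p2=10, p3=2, p4=1, p5=3, p6=2)
step 5: fire δ:  (p0=3, p1=5, p2=10, p3=2, p4=1, p5=3, p6=2) → (p0=3, p1=2, p2=10, p3=2, p4=3, p5=3, p6=1)

(p0=3, p1=2, p2=10, p3=2, p4=3, p5=3, p6=1)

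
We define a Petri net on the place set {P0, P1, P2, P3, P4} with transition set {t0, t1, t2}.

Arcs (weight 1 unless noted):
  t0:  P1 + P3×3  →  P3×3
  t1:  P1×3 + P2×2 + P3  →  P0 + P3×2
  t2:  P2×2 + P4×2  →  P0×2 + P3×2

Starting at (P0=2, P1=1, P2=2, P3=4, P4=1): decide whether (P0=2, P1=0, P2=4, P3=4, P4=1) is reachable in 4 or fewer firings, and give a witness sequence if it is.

NO — not reachable within 4 firings

depth 0: 1 marking
depth 1: 2 markings reached so far
depth 2: 2 markings reached so far
(frontier empty at depth 2; search complete)
target is not among the 2 markings reachable within 4 steps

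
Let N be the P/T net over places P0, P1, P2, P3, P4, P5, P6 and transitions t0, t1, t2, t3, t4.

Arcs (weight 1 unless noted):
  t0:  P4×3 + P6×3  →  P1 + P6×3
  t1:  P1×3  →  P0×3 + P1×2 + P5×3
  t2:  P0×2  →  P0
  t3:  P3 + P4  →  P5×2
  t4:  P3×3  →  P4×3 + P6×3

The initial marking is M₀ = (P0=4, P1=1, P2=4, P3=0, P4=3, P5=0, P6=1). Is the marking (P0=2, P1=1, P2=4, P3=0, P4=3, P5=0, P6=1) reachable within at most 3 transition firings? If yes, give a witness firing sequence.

step 1: fire t2:  (P0=4, P1=1, P2=4, P3=0, P4=3, P5=0, P6=1) → (P0=3, P1=1, P2=4, P3=0, P4=3, P5=0, P6=1)
step 2: fire t2:  (P0=3, P1=1, P2=4, P3=0, P4=3, P5=0, P6=1) → (P0=2, P1=1, P2=4, P3=0, P4=3, P5=0, P6=1)

YES — reachable via ⟨t2, t2⟩ (2 firings)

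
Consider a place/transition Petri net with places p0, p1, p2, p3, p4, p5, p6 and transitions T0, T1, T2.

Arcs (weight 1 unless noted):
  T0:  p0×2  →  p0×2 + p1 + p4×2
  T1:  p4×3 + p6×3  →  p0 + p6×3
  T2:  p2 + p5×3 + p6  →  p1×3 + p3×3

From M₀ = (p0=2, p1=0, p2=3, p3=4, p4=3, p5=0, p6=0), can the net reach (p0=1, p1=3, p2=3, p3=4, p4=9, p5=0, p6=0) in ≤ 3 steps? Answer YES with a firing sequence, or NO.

depth 0: 1 marking
depth 1: 2 markings reached so far
depth 2: 3 markings reached so far
depth 3: 4 markings reached so far
target is not among the 4 markings reachable within 3 steps

NO — not reachable within 3 firings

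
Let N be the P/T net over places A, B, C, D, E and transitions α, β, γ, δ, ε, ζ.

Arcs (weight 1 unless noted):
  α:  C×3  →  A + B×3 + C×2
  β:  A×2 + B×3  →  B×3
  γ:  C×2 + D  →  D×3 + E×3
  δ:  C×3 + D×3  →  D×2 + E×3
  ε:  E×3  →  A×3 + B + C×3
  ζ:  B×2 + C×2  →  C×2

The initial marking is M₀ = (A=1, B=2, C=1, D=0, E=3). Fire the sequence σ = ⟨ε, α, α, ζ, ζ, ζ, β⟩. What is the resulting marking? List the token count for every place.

(A=4, B=3, C=2, D=0, E=0)

step 1: fire ε:  (A=1, B=2, C=1, D=0, E=3) → (A=4, B=3, C=4, D=0, E=0)
step 2: fire α:  (A=4, B=3, C=4, D=0, E=0) → (A=5, B=6, C=3, D=0, E=0)
step 3: fire α:  (A=5, B=6, C=3, D=0, E=0) → (A=6, B=9, C=2, D=0, E=0)
step 4: fire ζ:  (A=6, B=9, C=2, D=0, E=0) → (A=6, B=7, C=2, D=0, E=0)
step 5: fire ζ:  (A=6, B=7, C=2, D=0, E=0) → (A=6, B=5, C=2, D=0, E=0)
step 6: fire ζ:  (A=6, B=5, C=2, D=0, E=0) → (A=6, B=3, C=2, D=0, E=0)
step 7: fire β:  (A=6, B=3, C=2, D=0, E=0) → (A=4, B=3, C=2, D=0, E=0)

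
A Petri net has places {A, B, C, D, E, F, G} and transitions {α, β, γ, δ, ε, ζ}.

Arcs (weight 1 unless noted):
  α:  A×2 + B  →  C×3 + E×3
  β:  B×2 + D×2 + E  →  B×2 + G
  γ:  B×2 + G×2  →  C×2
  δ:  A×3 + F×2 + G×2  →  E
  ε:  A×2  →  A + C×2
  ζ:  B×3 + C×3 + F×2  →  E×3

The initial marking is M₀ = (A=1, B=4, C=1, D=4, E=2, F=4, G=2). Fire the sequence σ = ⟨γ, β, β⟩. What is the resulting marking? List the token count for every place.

step 1: fire γ:  (A=1, B=4, C=1, D=4, E=2, F=4, G=2) → (A=1, B=2, C=3, D=4, E=2, F=4, G=0)
step 2: fire β:  (A=1, B=2, C=3, D=4, E=2, F=4, G=0) → (A=1, B=2, C=3, D=2, E=1, F=4, G=1)
step 3: fire β:  (A=1, B=2, C=3, D=2, E=1, F=4, G=1) → (A=1, B=2, C=3, D=0, E=0, F=4, G=2)

(A=1, B=2, C=3, D=0, E=0, F=4, G=2)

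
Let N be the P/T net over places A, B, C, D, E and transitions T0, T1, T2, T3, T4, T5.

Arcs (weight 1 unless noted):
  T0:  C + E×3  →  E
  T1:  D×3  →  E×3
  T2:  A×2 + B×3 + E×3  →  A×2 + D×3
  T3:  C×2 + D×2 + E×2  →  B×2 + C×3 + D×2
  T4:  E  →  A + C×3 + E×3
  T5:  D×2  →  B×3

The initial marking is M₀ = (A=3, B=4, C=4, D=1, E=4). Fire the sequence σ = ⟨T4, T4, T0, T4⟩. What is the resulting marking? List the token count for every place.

step 1: fire T4:  (A=3, B=4, C=4, D=1, E=4) → (A=4, B=4, C=7, D=1, E=6)
step 2: fire T4:  (A=4, B=4, C=7, D=1, E=6) → (A=5, B=4, C=10, D=1, E=8)
step 3: fire T0:  (A=5, B=4, C=10, D=1, E=8) → (A=5, B=4, C=9, D=1, E=6)
step 4: fire T4:  (A=5, B=4, C=9, D=1, E=6) → (A=6, B=4, C=12, D=1, E=8)

(A=6, B=4, C=12, D=1, E=8)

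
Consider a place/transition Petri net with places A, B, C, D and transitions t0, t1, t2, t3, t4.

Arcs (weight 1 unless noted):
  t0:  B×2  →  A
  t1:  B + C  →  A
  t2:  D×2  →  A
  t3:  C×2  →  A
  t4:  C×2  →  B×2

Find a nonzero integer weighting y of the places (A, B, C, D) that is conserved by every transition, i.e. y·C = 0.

y = (A:2, B:1, C:1, D:1)

Incidence matrix C (rows=places, cols=transitions):
       t0   t1   t2   t3   t4
    A   1    1    1    1    0
    B  -2   -1    0    0    2
    C   0   -1    0   -2   -2
    D   0    0   -2    0    0

Candidate y = [2, 1, 1, 1]; check y·C column-wise:
  col t0: 2·1 + 1·-2 + 1·0 + 1·0 = 0
  col t1: 2·1 + 1·-1 + 1·-1 + 1·0 = 0
  col t2: 2·1 + 1·0 + 1·0 + 1·-2 = 0
  col t3: 2·1 + 1·0 + 1·-2 + 1·0 = 0
  col t4: 2·0 + 1·2 + 1·-2 + 1·0 = 0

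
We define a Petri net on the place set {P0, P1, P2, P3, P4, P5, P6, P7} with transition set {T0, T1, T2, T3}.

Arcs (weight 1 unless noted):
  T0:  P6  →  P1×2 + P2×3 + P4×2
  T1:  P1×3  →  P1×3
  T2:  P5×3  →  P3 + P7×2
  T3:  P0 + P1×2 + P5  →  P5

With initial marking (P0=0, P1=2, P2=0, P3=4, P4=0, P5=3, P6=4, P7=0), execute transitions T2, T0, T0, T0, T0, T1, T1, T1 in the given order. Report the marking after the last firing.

(P0=0, P1=10, P2=12, P3=5, P4=8, P5=0, P6=0, P7=2)

step 1: fire T2:  (P0=0, P1=2, P2=0, P3=4, P4=0, P5=3, P6=4, P7=0) → (P0=0, P1=2, P2=0, P3=5, P4=0, P5=0, P6=4, P7=2)
step 2: fire T0:  (P0=0, P1=2, P2=0, P3=5, P4=0, P5=0, P6=4, P7=2) → (P0=0, P1=4, P2=3, P3=5, P4=2, P5=0, P6=3, P7=2)
step 3: fire T0:  (P0=0, P1=4, P2=3, P3=5, P4=2, P5=0, P6=3, P7=2) → (P0=0, P1=6, P2=6, P3=5, P4=4, P5=0, P6=2, P7=2)
step 4: fire T0:  (P0=0, P1=6, P2=6, P3=5, P4=4, P5=0, P6=2, P7=2) → (P0=0, P1=8, P2=9, P3=5, P4=6, P5=0, P6=1, P7=2)
step 5: fire T0:  (P0=0, P1=8, P2=9, P3=5, P4=6, P5=0, P6=1, P7=2) → (P0=0, P1=10, P2=12, P3=5, P4=8, P5=0, P6=0, P7=2)
step 6: fire T1:  (P0=0, P1=10, P2=12, P3=5, P4=8, P5=0, P6=0, P7=2) → (P0=0, P1=10, P2=12, P3=5, P4=8, P5=0, P6=0, P7=2)
step 7: fire T1:  (P0=0, P1=10, P2=12, P3=5, P4=8, P5=0, P6=0, P7=2) → (P0=0, P1=10, P2=12, P3=5, P4=8, P5=0, P6=0, P7=2)
step 8: fire T1:  (P0=0, P1=10, P2=12, P3=5, P4=8, P5=0, P6=0, P7=2) → (P0=0, P1=10, P2=12, P3=5, P4=8, P5=0, P6=0, P7=2)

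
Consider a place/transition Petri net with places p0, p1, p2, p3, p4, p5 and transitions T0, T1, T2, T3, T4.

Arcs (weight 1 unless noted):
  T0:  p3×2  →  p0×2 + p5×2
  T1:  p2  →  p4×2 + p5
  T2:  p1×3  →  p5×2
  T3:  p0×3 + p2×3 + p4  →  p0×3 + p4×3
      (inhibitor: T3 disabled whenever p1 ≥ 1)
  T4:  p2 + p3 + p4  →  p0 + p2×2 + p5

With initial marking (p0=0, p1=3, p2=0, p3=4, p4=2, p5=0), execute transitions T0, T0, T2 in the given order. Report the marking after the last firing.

(p0=4, p1=0, p2=0, p3=0, p4=2, p5=6)

step 1: fire T0:  (p0=0, p1=3, p2=0, p3=4, p4=2, p5=0) → (p0=2, p1=3, p2=0, p3=2, p4=2, p5=2)
step 2: fire T0:  (p0=2, p1=3, p2=0, p3=2, p4=2, p5=2) → (p0=4, p1=3, p2=0, p3=0, p4=2, p5=4)
step 3: fire T2:  (p0=4, p1=3, p2=0, p3=0, p4=2, p5=4) → (p0=4, p1=0, p2=0, p3=0, p4=2, p5=6)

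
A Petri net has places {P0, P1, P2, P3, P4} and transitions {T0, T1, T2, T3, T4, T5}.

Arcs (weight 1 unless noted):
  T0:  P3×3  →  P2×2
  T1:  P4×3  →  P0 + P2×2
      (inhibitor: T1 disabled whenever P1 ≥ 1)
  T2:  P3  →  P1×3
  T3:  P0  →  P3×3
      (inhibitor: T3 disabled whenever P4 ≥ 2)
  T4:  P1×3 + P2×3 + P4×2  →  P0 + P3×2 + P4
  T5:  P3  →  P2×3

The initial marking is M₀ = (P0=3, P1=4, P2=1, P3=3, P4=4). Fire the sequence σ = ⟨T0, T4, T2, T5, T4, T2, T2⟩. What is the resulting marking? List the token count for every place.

step 1: fire T0:  (P0=3, P1=4, P2=1, P3=3, P4=4) → (P0=3, P1=4, P2=3, P3=0, P4=4)
step 2: fire T4:  (P0=3, P1=4, P2=3, P3=0, P4=4) → (P0=4, P1=1, P2=0, P3=2, P4=3)
step 3: fire T2:  (P0=4, P1=1, P2=0, P3=2, P4=3) → (P0=4, P1=4, P2=0, P3=1, P4=3)
step 4: fire T5:  (P0=4, P1=4, P2=0, P3=1, P4=3) → (P0=4, P1=4, P2=3, P3=0, P4=3)
step 5: fire T4:  (P0=4, P1=4, P2=3, P3=0, P4=3) → (P0=5, P1=1, P2=0, P3=2, P4=2)
step 6: fire T2:  (P0=5, P1=1, P2=0, P3=2, P4=2) → (P0=5, P1=4, P2=0, P3=1, P4=2)
step 7: fire T2:  (P0=5, P1=4, P2=0, P3=1, P4=2) → (P0=5, P1=7, P2=0, P3=0, P4=2)

(P0=5, P1=7, P2=0, P3=0, P4=2)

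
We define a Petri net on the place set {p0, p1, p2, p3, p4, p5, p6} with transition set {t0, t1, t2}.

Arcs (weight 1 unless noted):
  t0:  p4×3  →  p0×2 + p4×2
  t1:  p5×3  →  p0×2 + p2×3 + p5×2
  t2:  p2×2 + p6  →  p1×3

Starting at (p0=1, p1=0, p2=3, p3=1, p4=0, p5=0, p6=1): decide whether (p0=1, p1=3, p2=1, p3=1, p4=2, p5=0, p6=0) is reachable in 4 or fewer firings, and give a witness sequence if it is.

NO — not reachable within 4 firings

depth 0: 1 marking
depth 1: 2 markings reached so far
depth 2: 2 markings reached so far
(frontier empty at depth 2; search complete)
target is not among the 2 markings reachable within 4 steps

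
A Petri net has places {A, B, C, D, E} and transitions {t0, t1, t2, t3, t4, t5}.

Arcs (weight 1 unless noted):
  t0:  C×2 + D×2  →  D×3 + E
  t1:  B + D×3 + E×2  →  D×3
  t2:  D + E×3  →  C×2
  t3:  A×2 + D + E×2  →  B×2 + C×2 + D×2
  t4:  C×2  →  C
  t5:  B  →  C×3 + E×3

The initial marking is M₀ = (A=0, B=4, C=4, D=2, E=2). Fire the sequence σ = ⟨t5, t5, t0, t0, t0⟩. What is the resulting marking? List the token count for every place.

(A=0, B=2, C=4, D=5, E=11)

step 1: fire t5:  (A=0, B=4, C=4, D=2, E=2) → (A=0, B=3, C=7, D=2, E=5)
step 2: fire t5:  (A=0, B=3, C=7, D=2, E=5) → (A=0, B=2, C=10, D=2, E=8)
step 3: fire t0:  (A=0, B=2, C=10, D=2, E=8) → (A=0, B=2, C=8, D=3, E=9)
step 4: fire t0:  (A=0, B=2, C=8, D=3, E=9) → (A=0, B=2, C=6, D=4, E=10)
step 5: fire t0:  (A=0, B=2, C=6, D=4, E=10) → (A=0, B=2, C=4, D=5, E=11)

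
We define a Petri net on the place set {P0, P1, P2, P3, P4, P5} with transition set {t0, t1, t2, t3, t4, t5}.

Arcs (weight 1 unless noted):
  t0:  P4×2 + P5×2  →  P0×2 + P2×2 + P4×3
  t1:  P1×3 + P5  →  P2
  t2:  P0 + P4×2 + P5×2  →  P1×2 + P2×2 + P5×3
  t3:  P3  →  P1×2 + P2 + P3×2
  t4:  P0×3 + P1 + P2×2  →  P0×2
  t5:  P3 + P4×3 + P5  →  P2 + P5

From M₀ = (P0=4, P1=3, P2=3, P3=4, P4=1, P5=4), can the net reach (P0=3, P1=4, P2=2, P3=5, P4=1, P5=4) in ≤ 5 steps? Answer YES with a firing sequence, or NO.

step 1: fire t3:  (P0=4, P1=3, P2=3, P3=4, P4=1, P5=4) → (P0=4, P1=5, P2=4, P3=5, P4=1, P5=4)
step 2: fire t4:  (P0=4, P1=5, P2=4, P3=5, P4=1, P5=4) → (P0=3, P1=4, P2=2, P3=5, P4=1, P5=4)

YES — reachable via ⟨t3, t4⟩ (2 firings)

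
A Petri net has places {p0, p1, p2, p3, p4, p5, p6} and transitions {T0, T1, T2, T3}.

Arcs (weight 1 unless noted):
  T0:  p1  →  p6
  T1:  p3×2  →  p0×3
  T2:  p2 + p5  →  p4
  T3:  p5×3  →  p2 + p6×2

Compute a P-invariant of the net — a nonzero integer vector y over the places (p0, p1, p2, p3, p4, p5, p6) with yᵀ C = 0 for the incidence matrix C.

y = (p0:2, p1:0, p2:0, p3:3, p4:0, p5:0, p6:0)

Incidence matrix C (rows=places, cols=transitions):
       T0   T1   T2   T3
   p0   0    3    0    0
   p1  -1    0    0    0
   p2   0    0   -1    1
   p3   0   -2    0    0
   p4   0    0    1    0
   p5   0    0   -1   -3
   p6   1    0    0    2

Candidate y = [2, 0, 0, 3, 0, 0, 0]; check y·C column-wise:
  col T0: 2·0 + 0·-1 + 3·0 + 0·1 = 0
  col T1: 2·3 + 3·-2 = 0
  col T2: 2·0 + 0·-1 + 3·0 + 0·1 + 0·-1 = 0
  col T3: 2·0 + 0·1 + 3·0 + 0·-3 + 0·2 = 0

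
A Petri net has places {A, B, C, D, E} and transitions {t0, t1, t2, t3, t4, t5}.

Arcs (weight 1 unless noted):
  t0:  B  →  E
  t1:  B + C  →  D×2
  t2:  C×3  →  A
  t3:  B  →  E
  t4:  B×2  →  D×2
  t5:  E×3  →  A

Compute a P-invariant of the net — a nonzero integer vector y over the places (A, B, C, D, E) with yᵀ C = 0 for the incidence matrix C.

y = (A:3, B:1, C:1, D:1, E:1)

Incidence matrix C (rows=places, cols=transitions):
       t0   t1   t2   t3   t4   t5
    A   0    0    1    0    0    1
    B  -1   -1    0   -1   -2    0
    C   0   -1   -3    0    0    0
    D   0    2    0    0    2    0
    E   1    0    0    1    0   -3

Candidate y = [3, 1, 1, 1, 1]; check y·C column-wise:
  col t0: 3·0 + 1·-1 + 1·0 + 1·0 + 1·1 = 0
  col t1: 3·0 + 1·-1 + 1·-1 + 1·2 + 1·0 = 0
  col t2: 3·1 + 1·0 + 1·-3 + 1·0 + 1·0 = 0
  col t3: 3·0 + 1·-1 + 1·0 + 1·0 + 1·1 = 0
  col t4: 3·0 + 1·-2 + 1·0 + 1·2 + 1·0 = 0
  col t5: 3·1 + 1·0 + 1·0 + 1·0 + 1·-3 = 0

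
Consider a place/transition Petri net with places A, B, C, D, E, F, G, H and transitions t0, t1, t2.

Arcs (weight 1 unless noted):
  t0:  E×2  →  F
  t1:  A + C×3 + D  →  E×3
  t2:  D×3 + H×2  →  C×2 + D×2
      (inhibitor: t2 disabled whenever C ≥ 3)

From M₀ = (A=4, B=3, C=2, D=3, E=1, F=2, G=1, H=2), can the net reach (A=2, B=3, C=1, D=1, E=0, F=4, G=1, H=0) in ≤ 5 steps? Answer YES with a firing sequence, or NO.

NO — not reachable within 5 firings

depth 0: 1 marking
depth 1: 2 markings reached so far
depth 2: 3 markings reached so far
depth 3: 4 markings reached so far
depth 4: 5 markings reached so far
depth 5: 5 markings reached so far
(frontier empty at depth 5; search complete)
target is not among the 5 markings reachable within 5 steps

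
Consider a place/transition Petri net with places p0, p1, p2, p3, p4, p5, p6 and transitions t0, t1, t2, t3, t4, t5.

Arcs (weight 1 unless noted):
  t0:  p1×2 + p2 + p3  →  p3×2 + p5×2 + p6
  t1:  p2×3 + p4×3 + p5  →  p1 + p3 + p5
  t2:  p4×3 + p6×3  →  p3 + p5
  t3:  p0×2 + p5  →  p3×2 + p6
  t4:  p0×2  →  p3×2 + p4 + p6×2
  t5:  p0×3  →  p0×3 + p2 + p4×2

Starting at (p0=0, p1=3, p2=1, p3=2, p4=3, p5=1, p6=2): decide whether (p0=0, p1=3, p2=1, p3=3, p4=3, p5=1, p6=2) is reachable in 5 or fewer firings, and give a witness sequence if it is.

depth 0: 1 marking
depth 1: 2 markings reached so far
depth 2: 3 markings reached so far
depth 3: 3 markings reached so far
(frontier empty at depth 3; search complete)
target is not among the 3 markings reachable within 5 steps

NO — not reachable within 5 firings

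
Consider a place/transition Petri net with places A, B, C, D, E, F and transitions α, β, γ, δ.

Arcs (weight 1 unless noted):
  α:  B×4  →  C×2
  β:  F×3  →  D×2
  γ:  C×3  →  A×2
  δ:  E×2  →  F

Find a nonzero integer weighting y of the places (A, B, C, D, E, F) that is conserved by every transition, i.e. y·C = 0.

Incidence matrix C (rows=places, cols=transitions):
        α    β    γ    δ
    A   0    0    2    0
    B  -4    0    0    0
    C   2    0   -3    0
    D   0    2    0    0
    E   0    0    0   -2
    F   0   -3    0    1

Candidate y = [3, 1, 2, 0, 0, 0]; check y·C column-wise:
  col α: 3·0 + 1·-4 + 2·2 = 0
  col β: 3·0 + 1·0 + 2·0 + 0·2 + 0·-3 = 0
  col γ: 3·2 + 1·0 + 2·-3 = 0
  col δ: 3·0 + 1·0 + 2·0 + 0·-2 + 0·1 = 0

y = (A:3, B:1, C:2, D:0, E:0, F:0)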